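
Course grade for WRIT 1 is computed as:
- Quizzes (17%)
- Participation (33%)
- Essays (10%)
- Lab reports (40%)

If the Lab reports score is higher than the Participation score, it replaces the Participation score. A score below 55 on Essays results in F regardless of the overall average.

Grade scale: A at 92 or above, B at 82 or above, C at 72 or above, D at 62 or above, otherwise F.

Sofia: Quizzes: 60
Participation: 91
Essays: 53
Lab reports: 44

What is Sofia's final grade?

Lab reports (44) ≤ Participation (91), so Participation stays at 91.
Essays score 53 < 55: minimum not met.
Weighted total:
  Quizzes 60 × 0.17 = 10.2
  Participation 91 × 0.33 = 30.03
  Essays 53 × 0.1 = 5.3
  Lab reports 44 × 0.4 = 17.6
Sum = 63.13
Because the Essays minimum was not met, the result is F.

F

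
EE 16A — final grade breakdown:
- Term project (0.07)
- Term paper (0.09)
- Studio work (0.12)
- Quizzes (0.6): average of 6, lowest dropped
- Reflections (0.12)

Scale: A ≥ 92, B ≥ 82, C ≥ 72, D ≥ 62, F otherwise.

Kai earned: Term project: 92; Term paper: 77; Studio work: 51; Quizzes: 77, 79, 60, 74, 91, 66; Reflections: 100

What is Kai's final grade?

Quizzes: drop 60 → average of remaining 5 = 387/5 = 77.4
Weighted total:
  Term project 92 × 0.07 = 6.44
  Term paper 77 × 0.09 = 6.93
  Studio work 51 × 0.12 = 6.12
  Quizzes 77.4 × 0.6 = 46.44
  Reflections 100 × 0.12 = 12
Sum = 77.93
77.93 is ≥ 72 and < 82 → C

C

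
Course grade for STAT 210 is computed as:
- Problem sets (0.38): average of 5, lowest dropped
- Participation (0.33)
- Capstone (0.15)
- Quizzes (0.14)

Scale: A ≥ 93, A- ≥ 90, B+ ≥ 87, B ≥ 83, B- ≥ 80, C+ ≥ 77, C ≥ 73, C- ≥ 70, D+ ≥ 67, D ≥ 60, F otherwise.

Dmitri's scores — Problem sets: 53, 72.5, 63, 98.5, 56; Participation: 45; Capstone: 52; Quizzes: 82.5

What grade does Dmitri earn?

Problem sets: drop 53 → average of remaining 4 = 290/4 = 72.5
Weighted total:
  Problem sets 72.5 × 0.38 = 27.55
  Participation 45 × 0.33 = 14.85
  Capstone 52 × 0.15 = 7.8
  Quizzes 82.5 × 0.14 = 11.55
Sum = 61.75
61.75 is ≥ 60 and < 67 → D

D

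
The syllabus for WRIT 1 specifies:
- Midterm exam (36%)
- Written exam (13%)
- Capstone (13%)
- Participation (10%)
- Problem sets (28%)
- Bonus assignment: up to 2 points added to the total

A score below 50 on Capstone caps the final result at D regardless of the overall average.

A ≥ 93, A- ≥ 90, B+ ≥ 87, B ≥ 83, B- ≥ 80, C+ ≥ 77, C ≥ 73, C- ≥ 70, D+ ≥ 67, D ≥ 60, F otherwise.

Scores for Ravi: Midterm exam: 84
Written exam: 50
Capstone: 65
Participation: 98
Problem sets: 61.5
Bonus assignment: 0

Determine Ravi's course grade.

Capstone score 65 ≥ 50: minimum met.
Weighted total:
  Midterm exam 84 × 0.36 = 30.24
  Written exam 50 × 0.13 = 6.5
  Capstone 65 × 0.13 = 8.45
  Participation 98 × 0.1 = 9.8
  Problem sets 61.5 × 0.28 = 17.22
Sum = 72.21
Bonus assignment: 72.21 + 0 = 72.21
72.21 is ≥ 70 and < 73 → C-

C-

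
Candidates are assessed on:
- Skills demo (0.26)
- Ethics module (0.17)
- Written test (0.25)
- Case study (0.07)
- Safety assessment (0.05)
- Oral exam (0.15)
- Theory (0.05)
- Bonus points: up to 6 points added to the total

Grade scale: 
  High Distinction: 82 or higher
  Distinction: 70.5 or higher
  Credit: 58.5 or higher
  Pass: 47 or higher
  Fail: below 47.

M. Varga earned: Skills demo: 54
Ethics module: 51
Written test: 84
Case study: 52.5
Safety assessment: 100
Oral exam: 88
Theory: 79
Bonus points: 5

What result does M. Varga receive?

Weighted total:
  Skills demo 54 × 0.26 = 14.04
  Ethics module 51 × 0.17 = 8.67
  Written test 84 × 0.25 = 21
  Case study 52.5 × 0.07 = 3.675
  Safety assessment 100 × 0.05 = 5
  Oral exam 88 × 0.15 = 13.2
  Theory 79 × 0.05 = 3.95
Sum = 69.535
Bonus points: 69.535 + 5 = 74.535
74.535 is ≥ 70.5 and < 82 → Distinction

Distinction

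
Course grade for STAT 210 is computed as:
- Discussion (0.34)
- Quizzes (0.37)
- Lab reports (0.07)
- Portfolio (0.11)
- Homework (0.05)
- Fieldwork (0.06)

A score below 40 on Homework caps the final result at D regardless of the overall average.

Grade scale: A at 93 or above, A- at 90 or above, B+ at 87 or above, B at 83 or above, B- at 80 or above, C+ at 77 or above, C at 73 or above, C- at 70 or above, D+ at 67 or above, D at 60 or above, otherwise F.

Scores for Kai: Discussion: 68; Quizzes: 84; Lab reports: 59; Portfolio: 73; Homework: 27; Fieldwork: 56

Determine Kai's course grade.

D

Homework score 27 < 40: minimum not met.
Weighted total:
  Discussion 68 × 0.34 = 23.12
  Quizzes 84 × 0.37 = 31.08
  Lab reports 59 × 0.07 = 4.13
  Portfolio 73 × 0.11 = 8.03
  Homework 27 × 0.05 = 1.35
  Fieldwork 56 × 0.06 = 3.36
Sum = 71.07
71.07 would be C-; cap at D applies → D.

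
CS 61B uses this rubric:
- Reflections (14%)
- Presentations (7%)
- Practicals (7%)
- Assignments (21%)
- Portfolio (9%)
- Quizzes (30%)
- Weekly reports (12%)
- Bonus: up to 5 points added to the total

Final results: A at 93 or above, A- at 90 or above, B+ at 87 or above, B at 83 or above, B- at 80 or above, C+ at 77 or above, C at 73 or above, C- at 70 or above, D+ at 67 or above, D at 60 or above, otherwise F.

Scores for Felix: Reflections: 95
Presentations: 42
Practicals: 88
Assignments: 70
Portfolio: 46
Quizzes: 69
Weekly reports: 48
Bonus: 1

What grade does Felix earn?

Weighted total:
  Reflections 95 × 0.14 = 13.3
  Presentations 42 × 0.07 = 2.94
  Practicals 88 × 0.07 = 6.16
  Assignments 70 × 0.21 = 14.7
  Portfolio 46 × 0.09 = 4.14
  Quizzes 69 × 0.3 = 20.7
  Weekly reports 48 × 0.12 = 5.76
Sum = 67.7
Bonus: 67.7 + 1 = 68.7
68.7 is ≥ 67 and < 70 → D+

D+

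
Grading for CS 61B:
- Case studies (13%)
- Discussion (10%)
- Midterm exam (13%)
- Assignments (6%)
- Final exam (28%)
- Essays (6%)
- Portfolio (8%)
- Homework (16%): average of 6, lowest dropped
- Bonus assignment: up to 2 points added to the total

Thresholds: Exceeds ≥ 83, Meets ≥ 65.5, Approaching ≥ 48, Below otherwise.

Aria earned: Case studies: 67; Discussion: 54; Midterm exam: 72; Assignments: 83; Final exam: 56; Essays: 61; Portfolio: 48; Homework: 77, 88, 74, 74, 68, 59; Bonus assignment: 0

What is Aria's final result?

Approaching

Homework: drop 59 → average of remaining 5 = 381/5 = 76.2
Weighted total:
  Case studies 67 × 0.13 = 8.71
  Discussion 54 × 0.1 = 5.4
  Midterm exam 72 × 0.13 = 9.36
  Assignments 83 × 0.06 = 4.98
  Final exam 56 × 0.28 = 15.68
  Essays 61 × 0.06 = 3.66
  Portfolio 48 × 0.08 = 3.84
  Homework 76.2 × 0.16 = 12.192
Sum = 63.822
Bonus assignment: 63.822 + 0 = 63.822
63.822 is ≥ 48 and < 65.5 → Approaching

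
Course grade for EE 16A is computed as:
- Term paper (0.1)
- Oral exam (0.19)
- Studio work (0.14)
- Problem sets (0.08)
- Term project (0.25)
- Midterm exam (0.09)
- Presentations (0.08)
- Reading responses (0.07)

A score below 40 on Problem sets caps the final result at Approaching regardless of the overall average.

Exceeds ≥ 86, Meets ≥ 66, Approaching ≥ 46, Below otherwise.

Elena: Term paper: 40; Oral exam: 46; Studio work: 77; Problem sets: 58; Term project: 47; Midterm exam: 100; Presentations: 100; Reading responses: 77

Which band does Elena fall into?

Approaching

Problem sets score 58 ≥ 40: minimum met.
Weighted total:
  Term paper 40 × 0.1 = 4
  Oral exam 46 × 0.19 = 8.74
  Studio work 77 × 0.14 = 10.78
  Problem sets 58 × 0.08 = 4.64
  Term project 47 × 0.25 = 11.75
  Midterm exam 100 × 0.09 = 9
  Presentations 100 × 0.08 = 8
  Reading responses 77 × 0.07 = 5.39
Sum = 62.3
62.3 is ≥ 46 and < 66 → Approaching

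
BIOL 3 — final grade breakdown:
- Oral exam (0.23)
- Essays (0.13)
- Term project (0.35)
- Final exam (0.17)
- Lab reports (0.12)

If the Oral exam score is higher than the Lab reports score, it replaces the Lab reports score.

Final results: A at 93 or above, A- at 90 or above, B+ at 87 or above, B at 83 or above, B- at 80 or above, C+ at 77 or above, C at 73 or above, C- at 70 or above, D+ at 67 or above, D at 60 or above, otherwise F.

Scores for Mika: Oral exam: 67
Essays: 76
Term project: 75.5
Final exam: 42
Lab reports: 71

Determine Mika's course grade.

D+

Oral exam (67) ≤ Lab reports (71), so Lab reports stays at 71.
Weighted total:
  Oral exam 67 × 0.23 = 15.41
  Essays 76 × 0.13 = 9.88
  Term project 75.5 × 0.35 = 26.425
  Final exam 42 × 0.17 = 7.14
  Lab reports 71 × 0.12 = 8.52
Sum = 67.375
67.375 is ≥ 67 and < 70 → D+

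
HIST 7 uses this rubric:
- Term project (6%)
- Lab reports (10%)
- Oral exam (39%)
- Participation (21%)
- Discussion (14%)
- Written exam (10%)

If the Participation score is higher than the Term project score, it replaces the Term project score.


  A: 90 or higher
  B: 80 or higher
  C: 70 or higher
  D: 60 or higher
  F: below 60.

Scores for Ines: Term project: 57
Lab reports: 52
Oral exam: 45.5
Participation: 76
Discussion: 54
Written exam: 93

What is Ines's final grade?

Participation (76) > Term project (57), so Term project counts as 76.
Weighted total:
  Term project 76 × 0.06 = 4.56
  Lab reports 52 × 0.1 = 5.2
  Oral exam 45.5 × 0.39 = 17.745
  Participation 76 × 0.21 = 15.96
  Discussion 54 × 0.14 = 7.56
  Written exam 93 × 0.1 = 9.3
Sum = 60.325
60.325 is ≥ 60 and < 70 → D

D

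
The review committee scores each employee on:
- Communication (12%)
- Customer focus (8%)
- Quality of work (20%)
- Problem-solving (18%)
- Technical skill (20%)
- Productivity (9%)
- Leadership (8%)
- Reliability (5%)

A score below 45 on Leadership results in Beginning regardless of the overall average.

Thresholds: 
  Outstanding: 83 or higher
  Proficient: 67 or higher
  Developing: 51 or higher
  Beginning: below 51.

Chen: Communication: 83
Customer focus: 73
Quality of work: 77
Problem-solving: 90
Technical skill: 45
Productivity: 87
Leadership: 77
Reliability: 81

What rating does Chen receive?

Leadership score 77 ≥ 45: minimum met.
Weighted total:
  Communication 83 × 0.12 = 9.96
  Customer focus 73 × 0.08 = 5.84
  Quality of work 77 × 0.2 = 15.4
  Problem-solving 90 × 0.18 = 16.2
  Technical skill 45 × 0.2 = 9
  Productivity 87 × 0.09 = 7.83
  Leadership 77 × 0.08 = 6.16
  Reliability 81 × 0.05 = 4.05
Sum = 74.44
74.44 is ≥ 67 and < 83 → Proficient

Proficient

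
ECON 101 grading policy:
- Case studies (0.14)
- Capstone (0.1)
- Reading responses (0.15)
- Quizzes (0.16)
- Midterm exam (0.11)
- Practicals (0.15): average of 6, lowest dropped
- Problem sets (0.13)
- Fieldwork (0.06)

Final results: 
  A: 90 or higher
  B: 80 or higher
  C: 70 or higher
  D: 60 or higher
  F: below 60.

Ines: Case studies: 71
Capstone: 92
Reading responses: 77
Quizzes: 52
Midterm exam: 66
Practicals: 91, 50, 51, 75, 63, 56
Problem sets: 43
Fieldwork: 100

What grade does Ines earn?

Practicals: drop 50 → average of remaining 5 = 336/5 = 67.2
Weighted total:
  Case studies 71 × 0.14 = 9.94
  Capstone 92 × 0.1 = 9.2
  Reading responses 77 × 0.15 = 11.55
  Quizzes 52 × 0.16 = 8.32
  Midterm exam 66 × 0.11 = 7.26
  Practicals 67.2 × 0.15 = 10.08
  Problem sets 43 × 0.13 = 5.59
  Fieldwork 100 × 0.06 = 6
Sum = 67.94
67.94 is ≥ 60 and < 70 → D

D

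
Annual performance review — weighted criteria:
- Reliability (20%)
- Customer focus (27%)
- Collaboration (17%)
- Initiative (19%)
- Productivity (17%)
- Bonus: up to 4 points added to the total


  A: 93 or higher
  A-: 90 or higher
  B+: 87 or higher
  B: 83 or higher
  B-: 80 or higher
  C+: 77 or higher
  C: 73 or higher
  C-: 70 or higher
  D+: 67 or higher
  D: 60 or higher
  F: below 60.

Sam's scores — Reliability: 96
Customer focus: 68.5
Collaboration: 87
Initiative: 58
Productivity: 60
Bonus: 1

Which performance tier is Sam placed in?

C

Weighted total:
  Reliability 96 × 0.2 = 19.2
  Customer focus 68.5 × 0.27 = 18.495
  Collaboration 87 × 0.17 = 14.79
  Initiative 58 × 0.19 = 11.02
  Productivity 60 × 0.17 = 10.2
Sum = 73.705
Bonus: 73.705 + 1 = 74.705
74.705 is ≥ 73 and < 77 → C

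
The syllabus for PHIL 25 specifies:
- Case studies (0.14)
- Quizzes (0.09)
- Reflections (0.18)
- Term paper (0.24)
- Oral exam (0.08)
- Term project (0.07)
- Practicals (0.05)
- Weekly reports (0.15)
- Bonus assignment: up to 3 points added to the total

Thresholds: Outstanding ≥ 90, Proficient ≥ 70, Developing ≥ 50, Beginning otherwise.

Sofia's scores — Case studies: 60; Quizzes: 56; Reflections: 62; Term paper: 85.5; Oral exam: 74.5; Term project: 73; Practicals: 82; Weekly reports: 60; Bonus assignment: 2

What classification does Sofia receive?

Proficient

Weighted total:
  Case studies 60 × 0.14 = 8.4
  Quizzes 56 × 0.09 = 5.04
  Reflections 62 × 0.18 = 11.16
  Term paper 85.5 × 0.24 = 20.52
  Oral exam 74.5 × 0.08 = 5.96
  Term project 73 × 0.07 = 5.11
  Practicals 82 × 0.05 = 4.1
  Weekly reports 60 × 0.15 = 9
Sum = 69.29
Bonus assignment: 69.29 + 2 = 71.29
71.29 is ≥ 70 and < 90 → Proficient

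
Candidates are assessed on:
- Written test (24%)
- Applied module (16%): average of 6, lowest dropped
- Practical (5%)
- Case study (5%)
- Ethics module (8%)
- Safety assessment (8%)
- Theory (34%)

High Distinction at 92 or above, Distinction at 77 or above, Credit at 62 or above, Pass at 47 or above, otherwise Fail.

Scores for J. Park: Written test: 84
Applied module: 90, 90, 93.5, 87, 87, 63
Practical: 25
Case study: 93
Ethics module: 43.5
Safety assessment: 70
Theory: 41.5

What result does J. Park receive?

Credit

Applied module: drop 63 → average of remaining 5 = 447.5/5 = 89.5
Weighted total:
  Written test 84 × 0.24 = 20.16
  Applied module 89.5 × 0.16 = 14.32
  Practical 25 × 0.05 = 1.25
  Case study 93 × 0.05 = 4.65
  Ethics module 43.5 × 0.08 = 3.48
  Safety assessment 70 × 0.08 = 5.6
  Theory 41.5 × 0.34 = 14.11
Sum = 63.57
63.57 is ≥ 62 and < 77 → Credit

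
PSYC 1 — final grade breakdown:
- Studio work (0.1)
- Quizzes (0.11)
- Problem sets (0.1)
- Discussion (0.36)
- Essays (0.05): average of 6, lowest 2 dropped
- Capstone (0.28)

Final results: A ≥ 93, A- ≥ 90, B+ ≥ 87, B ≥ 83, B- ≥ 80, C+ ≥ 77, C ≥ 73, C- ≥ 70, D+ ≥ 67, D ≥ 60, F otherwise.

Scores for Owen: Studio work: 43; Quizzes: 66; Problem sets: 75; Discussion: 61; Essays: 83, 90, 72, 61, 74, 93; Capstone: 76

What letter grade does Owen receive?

Essays: drop 61, 72 → average of remaining 4 = 340/4 = 85
Weighted total:
  Studio work 43 × 0.1 = 4.3
  Quizzes 66 × 0.11 = 7.26
  Problem sets 75 × 0.1 = 7.5
  Discussion 61 × 0.36 = 21.96
  Essays 85 × 0.05 = 4.25
  Capstone 76 × 0.28 = 21.28
Sum = 66.55
66.55 is ≥ 60 and < 67 → D

D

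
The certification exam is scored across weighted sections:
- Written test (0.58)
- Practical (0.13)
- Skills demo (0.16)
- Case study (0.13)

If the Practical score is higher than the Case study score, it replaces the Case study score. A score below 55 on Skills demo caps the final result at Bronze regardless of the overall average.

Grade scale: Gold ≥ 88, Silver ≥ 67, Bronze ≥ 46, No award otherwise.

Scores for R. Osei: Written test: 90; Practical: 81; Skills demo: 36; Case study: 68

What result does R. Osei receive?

Practical (81) > Case study (68), so Case study counts as 81.
Skills demo score 36 < 55: minimum not met.
Weighted total:
  Written test 90 × 0.58 = 52.2
  Practical 81 × 0.13 = 10.53
  Skills demo 36 × 0.16 = 5.76
  Case study 81 × 0.13 = 10.53
Sum = 79.02
79.02 would be Silver; cap at Bronze applies → Bronze.

Bronze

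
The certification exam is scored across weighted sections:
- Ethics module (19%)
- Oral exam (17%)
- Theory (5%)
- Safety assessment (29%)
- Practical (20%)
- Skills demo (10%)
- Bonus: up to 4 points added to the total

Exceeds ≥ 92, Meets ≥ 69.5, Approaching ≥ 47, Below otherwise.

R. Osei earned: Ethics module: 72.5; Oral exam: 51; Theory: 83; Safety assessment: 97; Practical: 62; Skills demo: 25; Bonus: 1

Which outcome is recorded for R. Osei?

Weighted total:
  Ethics module 72.5 × 0.19 = 13.775
  Oral exam 51 × 0.17 = 8.67
  Theory 83 × 0.05 = 4.15
  Safety assessment 97 × 0.29 = 28.13
  Practical 62 × 0.2 = 12.4
  Skills demo 25 × 0.1 = 2.5
Sum = 69.625
Bonus: 69.625 + 1 = 70.625
70.625 is ≥ 69.5 and < 92 → Meets

Meets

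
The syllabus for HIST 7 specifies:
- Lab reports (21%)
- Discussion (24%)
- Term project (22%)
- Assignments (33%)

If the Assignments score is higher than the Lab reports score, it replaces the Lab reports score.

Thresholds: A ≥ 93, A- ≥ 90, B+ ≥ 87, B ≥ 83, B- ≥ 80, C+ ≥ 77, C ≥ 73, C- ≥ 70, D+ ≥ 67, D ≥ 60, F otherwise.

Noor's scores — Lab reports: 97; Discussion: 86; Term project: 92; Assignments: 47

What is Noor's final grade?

C

Assignments (47) ≤ Lab reports (97), so Lab reports stays at 97.
Weighted total:
  Lab reports 97 × 0.21 = 20.37
  Discussion 86 × 0.24 = 20.64
  Term project 92 × 0.22 = 20.24
  Assignments 47 × 0.33 = 15.51
Sum = 76.76
76.76 is ≥ 73 and < 77 → C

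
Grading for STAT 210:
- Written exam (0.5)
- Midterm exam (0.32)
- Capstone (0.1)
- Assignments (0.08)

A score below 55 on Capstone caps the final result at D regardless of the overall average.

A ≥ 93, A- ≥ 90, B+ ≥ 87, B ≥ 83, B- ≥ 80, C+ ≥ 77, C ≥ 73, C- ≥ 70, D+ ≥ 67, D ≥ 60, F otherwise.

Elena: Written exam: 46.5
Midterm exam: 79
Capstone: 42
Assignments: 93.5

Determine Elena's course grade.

Capstone score 42 < 55: minimum not met.
Weighted total:
  Written exam 46.5 × 0.5 = 23.25
  Midterm exam 79 × 0.32 = 25.28
  Capstone 42 × 0.1 = 4.2
  Assignments 93.5 × 0.08 = 7.48
Sum = 60.21
60.21 would be D; cap at D applies → D.

D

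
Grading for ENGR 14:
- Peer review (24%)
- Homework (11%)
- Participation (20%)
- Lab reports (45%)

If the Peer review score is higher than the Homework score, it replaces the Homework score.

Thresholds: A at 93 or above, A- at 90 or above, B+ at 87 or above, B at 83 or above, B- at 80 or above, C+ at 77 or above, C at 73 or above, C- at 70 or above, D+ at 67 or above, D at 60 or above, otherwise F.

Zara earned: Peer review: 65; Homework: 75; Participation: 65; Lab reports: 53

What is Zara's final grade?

Peer review (65) ≤ Homework (75), so Homework stays at 75.
Weighted total:
  Peer review 65 × 0.24 = 15.6
  Homework 75 × 0.11 = 8.25
  Participation 65 × 0.2 = 13
  Lab reports 53 × 0.45 = 23.85
Sum = 60.7
60.7 is ≥ 60 and < 67 → D

D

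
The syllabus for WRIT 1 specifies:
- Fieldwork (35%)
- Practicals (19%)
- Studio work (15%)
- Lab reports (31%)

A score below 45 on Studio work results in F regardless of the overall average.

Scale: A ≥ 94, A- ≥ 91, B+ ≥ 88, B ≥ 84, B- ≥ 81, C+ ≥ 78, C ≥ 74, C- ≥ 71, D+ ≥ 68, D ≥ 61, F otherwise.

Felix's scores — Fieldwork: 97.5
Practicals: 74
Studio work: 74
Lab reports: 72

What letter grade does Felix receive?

Studio work score 74 ≥ 45: minimum met.
Weighted total:
  Fieldwork 97.5 × 0.35 = 34.125
  Practicals 74 × 0.19 = 14.06
  Studio work 74 × 0.15 = 11.1
  Lab reports 72 × 0.31 = 22.32
Sum = 81.605
81.605 is ≥ 81 and < 84 → B-

B-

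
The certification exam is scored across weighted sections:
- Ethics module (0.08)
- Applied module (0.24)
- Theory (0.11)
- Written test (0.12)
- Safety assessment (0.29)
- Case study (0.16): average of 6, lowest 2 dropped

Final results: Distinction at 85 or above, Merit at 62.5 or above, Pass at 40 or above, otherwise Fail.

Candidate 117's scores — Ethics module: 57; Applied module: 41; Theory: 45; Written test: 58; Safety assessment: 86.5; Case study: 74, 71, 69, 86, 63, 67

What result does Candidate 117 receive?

Merit

Case study: drop 63, 67 → average of remaining 4 = 300/4 = 75
Weighted total:
  Ethics module 57 × 0.08 = 4.56
  Applied module 41 × 0.24 = 9.84
  Theory 45 × 0.11 = 4.95
  Written test 58 × 0.12 = 6.96
  Safety assessment 86.5 × 0.29 = 25.085
  Case study 75 × 0.16 = 12
Sum = 63.395
63.395 is ≥ 62.5 and < 85 → Merit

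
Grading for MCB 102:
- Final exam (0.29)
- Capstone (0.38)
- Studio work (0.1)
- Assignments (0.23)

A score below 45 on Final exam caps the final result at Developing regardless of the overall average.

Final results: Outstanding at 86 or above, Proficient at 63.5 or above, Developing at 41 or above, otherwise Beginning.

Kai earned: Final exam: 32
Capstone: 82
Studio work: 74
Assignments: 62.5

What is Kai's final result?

Developing

Final exam score 32 < 45: minimum not met.
Weighted total:
  Final exam 32 × 0.29 = 9.28
  Capstone 82 × 0.38 = 31.16
  Studio work 74 × 0.1 = 7.4
  Assignments 62.5 × 0.23 = 14.375
Sum = 62.215
62.215 would be Developing; cap at Developing applies → Developing.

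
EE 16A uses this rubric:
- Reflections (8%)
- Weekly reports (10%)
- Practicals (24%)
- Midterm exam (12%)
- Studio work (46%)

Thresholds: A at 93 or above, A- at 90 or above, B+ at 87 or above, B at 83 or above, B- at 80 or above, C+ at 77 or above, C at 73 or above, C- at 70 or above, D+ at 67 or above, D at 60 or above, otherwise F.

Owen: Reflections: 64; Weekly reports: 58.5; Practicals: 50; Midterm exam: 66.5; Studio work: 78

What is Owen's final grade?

Weighted total:
  Reflections 64 × 0.08 = 5.12
  Weekly reports 58.5 × 0.1 = 5.85
  Practicals 50 × 0.24 = 12
  Midterm exam 66.5 × 0.12 = 7.98
  Studio work 78 × 0.46 = 35.88
Sum = 66.83
66.83 is ≥ 60 and < 67 → D

D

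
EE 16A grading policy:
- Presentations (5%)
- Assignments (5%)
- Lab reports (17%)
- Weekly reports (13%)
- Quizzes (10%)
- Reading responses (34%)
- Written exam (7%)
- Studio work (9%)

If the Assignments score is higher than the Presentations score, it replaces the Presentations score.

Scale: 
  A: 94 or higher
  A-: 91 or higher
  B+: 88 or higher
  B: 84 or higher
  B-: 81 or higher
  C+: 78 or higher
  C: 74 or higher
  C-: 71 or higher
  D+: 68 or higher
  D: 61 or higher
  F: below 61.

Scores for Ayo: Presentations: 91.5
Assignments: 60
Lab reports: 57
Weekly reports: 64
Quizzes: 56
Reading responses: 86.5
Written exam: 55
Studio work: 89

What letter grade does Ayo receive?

Assignments (60) ≤ Presentations (91.5), so Presentations stays at 91.5.
Weighted total:
  Presentations 91.5 × 0.05 = 4.575
  Assignments 60 × 0.05 = 3
  Lab reports 57 × 0.17 = 9.69
  Weekly reports 64 × 0.13 = 8.32
  Quizzes 56 × 0.1 = 5.6
  Reading responses 86.5 × 0.34 = 29.41
  Written exam 55 × 0.07 = 3.85
  Studio work 89 × 0.09 = 8.01
Sum = 72.455
72.455 is ≥ 71 and < 74 → C-

C-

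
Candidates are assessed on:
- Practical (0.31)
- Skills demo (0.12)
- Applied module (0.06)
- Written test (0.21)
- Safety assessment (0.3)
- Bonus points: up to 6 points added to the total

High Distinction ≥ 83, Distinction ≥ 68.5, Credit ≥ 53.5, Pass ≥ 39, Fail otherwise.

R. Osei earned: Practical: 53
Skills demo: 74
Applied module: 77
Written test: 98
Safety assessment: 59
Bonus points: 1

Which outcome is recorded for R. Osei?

Distinction

Weighted total:
  Practical 53 × 0.31 = 16.43
  Skills demo 74 × 0.12 = 8.88
  Applied module 77 × 0.06 = 4.62
  Written test 98 × 0.21 = 20.58
  Safety assessment 59 × 0.3 = 17.7
Sum = 68.21
Bonus points: 68.21 + 1 = 69.21
69.21 is ≥ 68.5 and < 83 → Distinction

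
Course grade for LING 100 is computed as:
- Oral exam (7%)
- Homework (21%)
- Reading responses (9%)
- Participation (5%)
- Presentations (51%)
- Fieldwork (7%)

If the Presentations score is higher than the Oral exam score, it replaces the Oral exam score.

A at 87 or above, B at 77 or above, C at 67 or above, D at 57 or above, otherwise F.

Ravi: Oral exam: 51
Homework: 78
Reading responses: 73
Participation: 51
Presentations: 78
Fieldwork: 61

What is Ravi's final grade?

Presentations (78) > Oral exam (51), so Oral exam counts as 78.
Weighted total:
  Oral exam 78 × 0.07 = 5.46
  Homework 78 × 0.21 = 16.38
  Reading responses 73 × 0.09 = 6.57
  Participation 51 × 0.05 = 2.55
  Presentations 78 × 0.51 = 39.78
  Fieldwork 61 × 0.07 = 4.27
Sum = 75.01
75.01 is ≥ 67 and < 77 → C

C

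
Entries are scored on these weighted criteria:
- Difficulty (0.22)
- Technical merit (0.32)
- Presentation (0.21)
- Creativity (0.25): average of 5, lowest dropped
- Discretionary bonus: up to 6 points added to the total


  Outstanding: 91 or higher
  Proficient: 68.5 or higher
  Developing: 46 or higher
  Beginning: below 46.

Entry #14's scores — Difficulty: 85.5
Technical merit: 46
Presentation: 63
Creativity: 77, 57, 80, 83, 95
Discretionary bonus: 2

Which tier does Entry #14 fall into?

Proficient

Creativity: drop 57 → average of remaining 4 = 335/4 = 83.75
Weighted total:
  Difficulty 85.5 × 0.22 = 18.81
  Technical merit 46 × 0.32 = 14.72
  Presentation 63 × 0.21 = 13.23
  Creativity 83.75 × 0.25 = 20.9375
Sum = 67.6975
Discretionary bonus: 67.6975 + 2 = 69.6975
69.6975 is ≥ 68.5 and < 91 → Proficient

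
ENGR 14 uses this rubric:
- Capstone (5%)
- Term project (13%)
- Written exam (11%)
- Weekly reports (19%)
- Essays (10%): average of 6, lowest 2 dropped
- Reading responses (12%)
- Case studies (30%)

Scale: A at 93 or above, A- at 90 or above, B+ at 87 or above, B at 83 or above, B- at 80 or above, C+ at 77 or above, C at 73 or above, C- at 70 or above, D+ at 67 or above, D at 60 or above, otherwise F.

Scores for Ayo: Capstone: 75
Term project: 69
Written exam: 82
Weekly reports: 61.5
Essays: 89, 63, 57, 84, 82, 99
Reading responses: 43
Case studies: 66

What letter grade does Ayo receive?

D+

Essays: drop 57, 63 → average of remaining 4 = 354/4 = 88.5
Weighted total:
  Capstone 75 × 0.05 = 3.75
  Term project 69 × 0.13 = 8.97
  Written exam 82 × 0.11 = 9.02
  Weekly reports 61.5 × 0.19 = 11.685
  Essays 88.5 × 0.1 = 8.85
  Reading responses 43 × 0.12 = 5.16
  Case studies 66 × 0.3 = 19.8
Sum = 67.235
67.235 is ≥ 67 and < 70 → D+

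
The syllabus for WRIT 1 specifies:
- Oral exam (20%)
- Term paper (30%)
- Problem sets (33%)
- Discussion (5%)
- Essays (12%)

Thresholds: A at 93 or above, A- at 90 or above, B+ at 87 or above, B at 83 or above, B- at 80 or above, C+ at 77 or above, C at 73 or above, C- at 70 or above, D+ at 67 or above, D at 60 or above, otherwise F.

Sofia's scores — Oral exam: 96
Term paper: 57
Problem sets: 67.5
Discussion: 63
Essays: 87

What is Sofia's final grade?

C-

Weighted total:
  Oral exam 96 × 0.2 = 19.2
  Term paper 57 × 0.3 = 17.1
  Problem sets 67.5 × 0.33 = 22.275
  Discussion 63 × 0.05 = 3.15
  Essays 87 × 0.12 = 10.44
Sum = 72.165
72.165 is ≥ 70 and < 73 → C-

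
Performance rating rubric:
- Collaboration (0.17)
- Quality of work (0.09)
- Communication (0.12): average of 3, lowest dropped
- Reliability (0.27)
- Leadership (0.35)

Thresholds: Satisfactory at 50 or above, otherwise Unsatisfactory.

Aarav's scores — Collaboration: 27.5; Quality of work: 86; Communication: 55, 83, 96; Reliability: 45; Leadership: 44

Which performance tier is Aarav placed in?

Satisfactory

Communication: drop 55 → average of remaining 2 = 179/2 = 89.5
Weighted total:
  Collaboration 27.5 × 0.17 = 4.675
  Quality of work 86 × 0.09 = 7.74
  Communication 89.5 × 0.12 = 10.74
  Reliability 45 × 0.27 = 12.15
  Leadership 44 × 0.35 = 15.4
Sum = 50.705
50.705 ≥ 50 → Satisfactory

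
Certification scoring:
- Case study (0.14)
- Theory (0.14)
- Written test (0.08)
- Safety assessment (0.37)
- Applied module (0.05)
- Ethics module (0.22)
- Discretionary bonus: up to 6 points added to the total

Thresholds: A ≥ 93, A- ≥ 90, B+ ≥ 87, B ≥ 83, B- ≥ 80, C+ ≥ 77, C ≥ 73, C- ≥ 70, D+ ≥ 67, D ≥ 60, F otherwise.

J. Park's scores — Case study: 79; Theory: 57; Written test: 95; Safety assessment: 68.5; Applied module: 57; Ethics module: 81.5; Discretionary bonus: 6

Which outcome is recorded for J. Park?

Weighted total:
  Case study 79 × 0.14 = 11.06
  Theory 57 × 0.14 = 7.98
  Written test 95 × 0.08 = 7.6
  Safety assessment 68.5 × 0.37 = 25.345
  Applied module 57 × 0.05 = 2.85
  Ethics module 81.5 × 0.22 = 17.93
Sum = 72.765
Discretionary bonus: 72.765 + 6 = 78.765
78.765 is ≥ 77 and < 80 → C+

C+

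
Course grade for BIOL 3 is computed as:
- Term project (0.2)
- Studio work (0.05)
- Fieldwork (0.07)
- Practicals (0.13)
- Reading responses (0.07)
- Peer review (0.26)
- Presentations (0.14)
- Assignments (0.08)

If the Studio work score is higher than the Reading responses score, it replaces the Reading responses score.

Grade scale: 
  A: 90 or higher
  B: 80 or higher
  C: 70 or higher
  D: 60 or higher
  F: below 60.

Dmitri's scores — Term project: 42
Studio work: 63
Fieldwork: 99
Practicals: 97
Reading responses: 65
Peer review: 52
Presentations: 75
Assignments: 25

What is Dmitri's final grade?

D

Studio work (63) ≤ Reading responses (65), so Reading responses stays at 65.
Weighted total:
  Term project 42 × 0.2 = 8.4
  Studio work 63 × 0.05 = 3.15
  Fieldwork 99 × 0.07 = 6.93
  Practicals 97 × 0.13 = 12.61
  Reading responses 65 × 0.07 = 4.55
  Peer review 52 × 0.26 = 13.52
  Presentations 75 × 0.14 = 10.5
  Assignments 25 × 0.08 = 2
Sum = 61.66
61.66 is ≥ 60 and < 70 → D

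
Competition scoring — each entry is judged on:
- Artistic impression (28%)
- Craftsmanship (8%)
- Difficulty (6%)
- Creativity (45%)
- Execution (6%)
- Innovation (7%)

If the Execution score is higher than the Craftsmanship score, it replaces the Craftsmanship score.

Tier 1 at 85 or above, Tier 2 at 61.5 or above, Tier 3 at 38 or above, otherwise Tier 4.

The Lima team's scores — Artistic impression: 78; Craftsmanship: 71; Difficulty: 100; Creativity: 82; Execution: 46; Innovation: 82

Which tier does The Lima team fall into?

Tier 2

Execution (46) ≤ Craftsmanship (71), so Craftsmanship stays at 71.
Weighted total:
  Artistic impression 78 × 0.28 = 21.84
  Craftsmanship 71 × 0.08 = 5.68
  Difficulty 100 × 0.06 = 6
  Creativity 82 × 0.45 = 36.9
  Execution 46 × 0.06 = 2.76
  Innovation 82 × 0.07 = 5.74
Sum = 78.92
78.92 is ≥ 61.5 and < 85 → Tier 2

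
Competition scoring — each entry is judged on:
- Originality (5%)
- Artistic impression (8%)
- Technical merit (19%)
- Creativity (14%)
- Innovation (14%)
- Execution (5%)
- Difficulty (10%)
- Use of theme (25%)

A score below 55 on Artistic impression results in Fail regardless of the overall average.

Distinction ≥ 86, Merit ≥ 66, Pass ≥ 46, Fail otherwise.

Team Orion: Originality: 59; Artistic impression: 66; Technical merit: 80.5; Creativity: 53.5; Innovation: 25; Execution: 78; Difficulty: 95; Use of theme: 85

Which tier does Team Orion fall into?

Merit

Artistic impression score 66 ≥ 55: minimum met.
Weighted total:
  Originality 59 × 0.05 = 2.95
  Artistic impression 66 × 0.08 = 5.28
  Technical merit 80.5 × 0.19 = 15.295
  Creativity 53.5 × 0.14 = 7.49
  Innovation 25 × 0.14 = 3.5
  Execution 78 × 0.05 = 3.9
  Difficulty 95 × 0.1 = 9.5
  Use of theme 85 × 0.25 = 21.25
Sum = 69.165
69.165 is ≥ 66 and < 86 → Merit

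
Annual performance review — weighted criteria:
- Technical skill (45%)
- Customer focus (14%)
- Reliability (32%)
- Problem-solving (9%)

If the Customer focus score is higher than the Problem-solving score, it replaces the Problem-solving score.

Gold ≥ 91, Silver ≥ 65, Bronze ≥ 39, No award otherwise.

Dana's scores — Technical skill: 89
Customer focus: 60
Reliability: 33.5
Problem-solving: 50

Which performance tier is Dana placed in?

Customer focus (60) > Problem-solving (50), so Problem-solving counts as 60.
Weighted total:
  Technical skill 89 × 0.45 = 40.05
  Customer focus 60 × 0.14 = 8.4
  Reliability 33.5 × 0.32 = 10.72
  Problem-solving 60 × 0.09 = 5.4
Sum = 64.57
64.57 is ≥ 39 and < 65 → Bronze

Bronze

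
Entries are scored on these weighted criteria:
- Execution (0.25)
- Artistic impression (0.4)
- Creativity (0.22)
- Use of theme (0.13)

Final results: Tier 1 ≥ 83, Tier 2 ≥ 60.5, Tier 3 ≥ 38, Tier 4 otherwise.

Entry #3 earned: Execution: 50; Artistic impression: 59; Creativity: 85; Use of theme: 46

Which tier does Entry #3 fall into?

Tier 2

Weighted total:
  Execution 50 × 0.25 = 12.5
  Artistic impression 59 × 0.4 = 23.6
  Creativity 85 × 0.22 = 18.7
  Use of theme 46 × 0.13 = 5.98
Sum = 60.78
60.78 is ≥ 60.5 and < 83 → Tier 2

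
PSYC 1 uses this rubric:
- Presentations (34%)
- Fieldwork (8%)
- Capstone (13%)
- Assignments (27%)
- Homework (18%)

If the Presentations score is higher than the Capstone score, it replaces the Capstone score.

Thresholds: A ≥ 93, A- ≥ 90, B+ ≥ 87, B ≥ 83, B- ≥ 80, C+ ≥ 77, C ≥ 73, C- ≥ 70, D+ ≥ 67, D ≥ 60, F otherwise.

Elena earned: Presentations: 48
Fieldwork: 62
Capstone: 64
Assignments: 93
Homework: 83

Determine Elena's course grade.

Presentations (48) ≤ Capstone (64), so Capstone stays at 64.
Weighted total:
  Presentations 48 × 0.34 = 16.32
  Fieldwork 62 × 0.08 = 4.96
  Capstone 64 × 0.13 = 8.32
  Assignments 93 × 0.27 = 25.11
  Homework 83 × 0.18 = 14.94
Sum = 69.65
69.65 is ≥ 67 and < 70 → D+

D+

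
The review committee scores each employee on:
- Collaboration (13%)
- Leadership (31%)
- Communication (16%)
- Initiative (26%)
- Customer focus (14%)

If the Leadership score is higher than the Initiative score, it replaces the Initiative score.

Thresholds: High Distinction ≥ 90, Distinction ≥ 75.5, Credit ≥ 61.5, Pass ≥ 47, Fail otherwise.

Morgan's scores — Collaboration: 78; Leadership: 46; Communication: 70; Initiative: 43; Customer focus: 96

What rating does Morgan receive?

Leadership (46) > Initiative (43), so Initiative counts as 46.
Weighted total:
  Collaboration 78 × 0.13 = 10.14
  Leadership 46 × 0.31 = 14.26
  Communication 70 × 0.16 = 11.2
  Initiative 46 × 0.26 = 11.96
  Customer focus 96 × 0.14 = 13.44
Sum = 61
61 is ≥ 47 and < 61.5 → Pass

Pass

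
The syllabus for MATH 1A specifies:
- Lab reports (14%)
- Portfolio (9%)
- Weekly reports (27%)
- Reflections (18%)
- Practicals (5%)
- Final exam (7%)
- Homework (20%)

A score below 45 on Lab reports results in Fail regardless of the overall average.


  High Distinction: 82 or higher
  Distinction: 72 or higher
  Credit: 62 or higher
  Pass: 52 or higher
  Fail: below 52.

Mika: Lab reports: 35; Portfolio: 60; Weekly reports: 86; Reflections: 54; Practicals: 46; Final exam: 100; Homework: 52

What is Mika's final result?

Lab reports score 35 < 45: minimum not met.
Weighted total:
  Lab reports 35 × 0.14 = 4.9
  Portfolio 60 × 0.09 = 5.4
  Weekly reports 86 × 0.27 = 23.22
  Reflections 54 × 0.18 = 9.72
  Practicals 46 × 0.05 = 2.3
  Final exam 100 × 0.07 = 7
  Homework 52 × 0.2 = 10.4
Sum = 62.94
Because the Lab reports minimum was not met, the result is Fail.

Fail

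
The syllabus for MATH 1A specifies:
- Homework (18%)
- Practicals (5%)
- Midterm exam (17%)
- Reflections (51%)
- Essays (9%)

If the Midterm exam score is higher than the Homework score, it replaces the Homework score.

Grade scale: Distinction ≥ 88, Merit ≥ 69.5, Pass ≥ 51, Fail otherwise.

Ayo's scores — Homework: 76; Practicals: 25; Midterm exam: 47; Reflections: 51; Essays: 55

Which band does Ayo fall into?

Midterm exam (47) ≤ Homework (76), so Homework stays at 76.
Weighted total:
  Homework 76 × 0.18 = 13.68
  Practicals 25 × 0.05 = 1.25
  Midterm exam 47 × 0.17 = 7.99
  Reflections 51 × 0.51 = 26.01
  Essays 55 × 0.09 = 4.95
Sum = 53.88
53.88 is ≥ 51 and < 69.5 → Pass

Pass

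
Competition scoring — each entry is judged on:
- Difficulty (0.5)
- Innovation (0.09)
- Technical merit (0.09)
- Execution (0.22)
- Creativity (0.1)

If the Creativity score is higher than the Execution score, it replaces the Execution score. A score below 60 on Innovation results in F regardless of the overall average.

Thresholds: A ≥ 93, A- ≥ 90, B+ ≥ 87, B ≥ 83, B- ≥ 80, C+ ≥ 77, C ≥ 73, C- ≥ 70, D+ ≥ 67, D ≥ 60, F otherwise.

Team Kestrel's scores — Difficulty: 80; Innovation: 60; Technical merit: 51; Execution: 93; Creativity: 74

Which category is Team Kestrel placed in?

Creativity (74) ≤ Execution (93), so Execution stays at 93.
Innovation score 60 ≥ 60: minimum met.
Weighted total:
  Difficulty 80 × 0.5 = 40
  Innovation 60 × 0.09 = 5.4
  Technical merit 51 × 0.09 = 4.59
  Execution 93 × 0.22 = 20.46
  Creativity 74 × 0.1 = 7.4
Sum = 77.85
77.85 is ≥ 77 and < 80 → C+

C+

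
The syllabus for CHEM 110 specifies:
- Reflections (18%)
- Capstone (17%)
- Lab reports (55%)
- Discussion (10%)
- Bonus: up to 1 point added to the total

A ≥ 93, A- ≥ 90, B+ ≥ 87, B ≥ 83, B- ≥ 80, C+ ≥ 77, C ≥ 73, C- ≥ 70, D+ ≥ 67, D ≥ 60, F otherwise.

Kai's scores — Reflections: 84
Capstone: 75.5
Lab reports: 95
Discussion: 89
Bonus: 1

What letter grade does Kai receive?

Weighted total:
  Reflections 84 × 0.18 = 15.12
  Capstone 75.5 × 0.17 = 12.835
  Lab reports 95 × 0.55 = 52.25
  Discussion 89 × 0.1 = 8.9
Sum = 89.105
Bonus: 89.105 + 1 = 90.105
90.105 is ≥ 90 and < 93 → A-

A-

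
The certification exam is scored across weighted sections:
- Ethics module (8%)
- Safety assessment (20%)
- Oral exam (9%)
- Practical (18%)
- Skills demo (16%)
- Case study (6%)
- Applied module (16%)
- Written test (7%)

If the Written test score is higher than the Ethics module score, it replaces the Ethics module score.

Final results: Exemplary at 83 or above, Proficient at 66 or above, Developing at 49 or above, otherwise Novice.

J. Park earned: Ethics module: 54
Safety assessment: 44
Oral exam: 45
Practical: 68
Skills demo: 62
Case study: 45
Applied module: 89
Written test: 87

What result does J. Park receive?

Written test (87) > Ethics module (54), so Ethics module counts as 87.
Weighted total:
  Ethics module 87 × 0.08 = 6.96
  Safety assessment 44 × 0.2 = 8.8
  Oral exam 45 × 0.09 = 4.05
  Practical 68 × 0.18 = 12.24
  Skills demo 62 × 0.16 = 9.92
  Case study 45 × 0.06 = 2.7
  Applied module 89 × 0.16 = 14.24
  Written test 87 × 0.07 = 6.09
Sum = 65
65 is ≥ 49 and < 66 → Developing

Developing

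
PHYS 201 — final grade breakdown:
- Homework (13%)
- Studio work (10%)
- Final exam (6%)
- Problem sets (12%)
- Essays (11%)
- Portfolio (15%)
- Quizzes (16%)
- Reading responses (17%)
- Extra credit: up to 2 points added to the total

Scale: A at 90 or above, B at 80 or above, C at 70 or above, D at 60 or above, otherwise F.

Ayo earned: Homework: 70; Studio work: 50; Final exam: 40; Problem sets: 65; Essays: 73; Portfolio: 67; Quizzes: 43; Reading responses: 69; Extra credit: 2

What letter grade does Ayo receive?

D

Weighted total:
  Homework 70 × 0.13 = 9.1
  Studio work 50 × 0.1 = 5
  Final exam 40 × 0.06 = 2.4
  Problem sets 65 × 0.12 = 7.8
  Essays 73 × 0.11 = 8.03
  Portfolio 67 × 0.15 = 10.05
  Quizzes 43 × 0.16 = 6.88
  Reading responses 69 × 0.17 = 11.73
Sum = 60.99
Extra credit: 60.99 + 2 = 62.99
62.99 is ≥ 60 and < 70 → D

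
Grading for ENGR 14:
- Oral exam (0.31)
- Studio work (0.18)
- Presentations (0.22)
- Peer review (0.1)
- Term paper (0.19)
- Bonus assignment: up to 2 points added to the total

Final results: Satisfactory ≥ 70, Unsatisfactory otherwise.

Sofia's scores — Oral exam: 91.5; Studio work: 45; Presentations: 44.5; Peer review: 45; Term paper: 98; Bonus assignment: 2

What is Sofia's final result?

Satisfactory

Weighted total:
  Oral exam 91.5 × 0.31 = 28.365
  Studio work 45 × 0.18 = 8.1
  Presentations 44.5 × 0.22 = 9.79
  Peer review 45 × 0.1 = 4.5
  Term paper 98 × 0.19 = 18.62
Sum = 69.375
Bonus assignment: 69.375 + 2 = 71.375
71.375 ≥ 70 → Satisfactory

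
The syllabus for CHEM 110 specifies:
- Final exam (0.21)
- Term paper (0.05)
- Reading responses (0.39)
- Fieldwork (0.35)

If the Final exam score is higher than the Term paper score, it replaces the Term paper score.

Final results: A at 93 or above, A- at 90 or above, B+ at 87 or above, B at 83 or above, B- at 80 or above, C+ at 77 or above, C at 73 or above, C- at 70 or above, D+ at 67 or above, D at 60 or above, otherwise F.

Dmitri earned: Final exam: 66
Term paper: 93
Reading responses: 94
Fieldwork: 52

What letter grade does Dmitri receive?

Final exam (66) ≤ Term paper (93), so Term paper stays at 93.
Weighted total:
  Final exam 66 × 0.21 = 13.86
  Term paper 93 × 0.05 = 4.65
  Reading responses 94 × 0.39 = 36.66
  Fieldwork 52 × 0.35 = 18.2
Sum = 73.37
73.37 is ≥ 73 and < 77 → C

C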